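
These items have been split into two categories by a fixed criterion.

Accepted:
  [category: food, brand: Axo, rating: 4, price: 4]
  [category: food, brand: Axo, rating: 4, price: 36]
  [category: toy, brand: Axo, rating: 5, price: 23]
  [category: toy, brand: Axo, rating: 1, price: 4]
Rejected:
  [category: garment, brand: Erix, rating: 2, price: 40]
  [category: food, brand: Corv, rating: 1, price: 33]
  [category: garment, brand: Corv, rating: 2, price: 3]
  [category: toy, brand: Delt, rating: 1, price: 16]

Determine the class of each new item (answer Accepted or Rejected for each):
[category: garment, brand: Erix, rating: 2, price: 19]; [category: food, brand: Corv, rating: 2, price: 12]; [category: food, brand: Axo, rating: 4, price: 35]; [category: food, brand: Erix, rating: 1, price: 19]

Rejected, Rejected, Accepted, Rejected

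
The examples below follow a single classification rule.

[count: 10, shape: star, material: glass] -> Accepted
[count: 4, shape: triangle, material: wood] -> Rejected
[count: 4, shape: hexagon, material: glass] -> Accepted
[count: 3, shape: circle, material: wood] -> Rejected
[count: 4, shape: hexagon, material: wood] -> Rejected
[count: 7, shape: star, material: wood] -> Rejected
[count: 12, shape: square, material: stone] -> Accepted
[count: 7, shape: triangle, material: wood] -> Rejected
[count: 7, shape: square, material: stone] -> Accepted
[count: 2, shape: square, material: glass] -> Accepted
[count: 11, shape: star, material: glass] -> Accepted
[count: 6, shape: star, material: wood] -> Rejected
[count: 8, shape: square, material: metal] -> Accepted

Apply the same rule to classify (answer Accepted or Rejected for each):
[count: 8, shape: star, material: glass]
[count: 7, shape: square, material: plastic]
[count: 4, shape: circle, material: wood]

Accepted, Accepted, Rejected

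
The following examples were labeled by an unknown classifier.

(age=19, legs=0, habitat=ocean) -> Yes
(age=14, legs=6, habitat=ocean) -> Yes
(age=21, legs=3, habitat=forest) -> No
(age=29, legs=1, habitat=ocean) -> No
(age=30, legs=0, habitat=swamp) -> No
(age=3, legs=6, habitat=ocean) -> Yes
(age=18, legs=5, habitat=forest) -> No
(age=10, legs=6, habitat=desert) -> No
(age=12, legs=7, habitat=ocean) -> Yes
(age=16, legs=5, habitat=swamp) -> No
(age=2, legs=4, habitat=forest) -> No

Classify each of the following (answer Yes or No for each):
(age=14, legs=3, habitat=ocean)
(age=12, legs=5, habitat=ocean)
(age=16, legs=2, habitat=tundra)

Yes, Yes, No

One predicate separates the groups cleanly: habitat is ocean AND age ≤ 19.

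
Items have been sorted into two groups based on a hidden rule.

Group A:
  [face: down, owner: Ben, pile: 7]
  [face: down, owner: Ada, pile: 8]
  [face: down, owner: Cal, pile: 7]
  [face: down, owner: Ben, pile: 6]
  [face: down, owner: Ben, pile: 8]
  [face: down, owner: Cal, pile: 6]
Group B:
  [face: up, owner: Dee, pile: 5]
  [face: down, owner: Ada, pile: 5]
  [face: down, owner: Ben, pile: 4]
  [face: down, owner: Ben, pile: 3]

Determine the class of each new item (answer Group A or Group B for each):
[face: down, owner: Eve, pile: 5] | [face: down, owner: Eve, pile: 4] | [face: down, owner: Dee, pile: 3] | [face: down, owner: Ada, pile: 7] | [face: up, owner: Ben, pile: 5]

Group B, Group B, Group B, Group A, Group B

Every 'Group A' example satisfies: pile ≥ 6. None of the 'Group B' examples do.
[face: down, owner: Eve, pile: 5] → pile = 5 → Group B. [face: down, owner: Eve, pile: 4] → pile = 4 → Group B. [face: down, owner: Dee, pile: 3] → pile = 3 → Group B. [face: down, owner: Ada, pile: 7] → pile = 7 → Group A. [face: up, owner: Ben, pile: 5] → pile = 5 → Group B.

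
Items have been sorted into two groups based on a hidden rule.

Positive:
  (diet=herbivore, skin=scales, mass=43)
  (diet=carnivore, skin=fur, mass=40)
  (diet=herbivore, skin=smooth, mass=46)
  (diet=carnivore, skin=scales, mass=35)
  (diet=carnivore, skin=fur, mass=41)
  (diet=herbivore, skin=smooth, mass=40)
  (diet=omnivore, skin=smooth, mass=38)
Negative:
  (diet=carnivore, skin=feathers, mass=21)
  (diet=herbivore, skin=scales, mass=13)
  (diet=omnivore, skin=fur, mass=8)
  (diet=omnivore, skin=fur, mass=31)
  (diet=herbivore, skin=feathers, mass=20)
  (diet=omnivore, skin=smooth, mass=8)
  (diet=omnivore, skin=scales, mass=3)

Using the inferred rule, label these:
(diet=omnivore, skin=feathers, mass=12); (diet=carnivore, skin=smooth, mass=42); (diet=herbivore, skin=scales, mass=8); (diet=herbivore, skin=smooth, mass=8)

Negative, Positive, Negative, Negative

The rule appears to be: mass ≥ 35.
(diet=omnivore, skin=feathers, mass=12): mass = 12 — fails the rule, so Negative. (diet=carnivore, skin=smooth, mass=42): mass = 42 — meets the rule, so Positive. (diet=herbivore, skin=scales, mass=8): mass = 8 — fails the rule, so Negative. (diet=herbivore, skin=smooth, mass=8): mass = 8 — fails the rule, so Negative.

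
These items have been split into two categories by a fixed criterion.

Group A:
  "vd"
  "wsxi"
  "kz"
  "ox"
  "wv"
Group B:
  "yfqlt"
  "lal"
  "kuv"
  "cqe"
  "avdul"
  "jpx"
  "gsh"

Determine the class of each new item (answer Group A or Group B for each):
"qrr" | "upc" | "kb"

The simplest hypothesis consistent with all the labels is: even length.
"qrr": length 3, fails the rule → Group B. "upc": length 3, fails the rule → Group B. "kb": length 2, satisfies this → Group A.

Group B, Group B, Group A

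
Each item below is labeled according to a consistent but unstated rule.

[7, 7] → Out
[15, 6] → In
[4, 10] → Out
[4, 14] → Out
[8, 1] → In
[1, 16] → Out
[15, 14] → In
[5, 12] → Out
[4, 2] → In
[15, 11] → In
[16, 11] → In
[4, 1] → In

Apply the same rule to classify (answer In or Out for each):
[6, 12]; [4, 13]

The distinguishing property — first > second — holds for all the 'In' cases and none of the 'Out' cases.
Out: [6, 12], since 6 < 12. Out: [4, 13], since 4 < 13.

Out, Out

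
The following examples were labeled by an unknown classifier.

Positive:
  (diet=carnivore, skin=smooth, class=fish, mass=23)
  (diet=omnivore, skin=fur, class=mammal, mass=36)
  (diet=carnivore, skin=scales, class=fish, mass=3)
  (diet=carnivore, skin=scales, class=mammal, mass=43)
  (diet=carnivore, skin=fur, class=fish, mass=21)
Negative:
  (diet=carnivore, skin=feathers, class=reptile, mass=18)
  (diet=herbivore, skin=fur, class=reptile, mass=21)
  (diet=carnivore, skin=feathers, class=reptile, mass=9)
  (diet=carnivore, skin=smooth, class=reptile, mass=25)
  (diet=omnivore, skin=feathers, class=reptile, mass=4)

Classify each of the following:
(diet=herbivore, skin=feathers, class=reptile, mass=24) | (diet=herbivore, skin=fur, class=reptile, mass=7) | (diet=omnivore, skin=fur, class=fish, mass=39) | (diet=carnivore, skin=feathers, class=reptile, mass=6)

Checking candidate rules against both groups, what survives is: class is not reptile.

Negative, Negative, Positive, Negative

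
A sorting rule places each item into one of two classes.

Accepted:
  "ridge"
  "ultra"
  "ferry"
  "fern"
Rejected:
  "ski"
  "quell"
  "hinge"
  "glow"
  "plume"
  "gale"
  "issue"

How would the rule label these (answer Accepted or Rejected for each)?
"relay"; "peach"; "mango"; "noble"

Accepted, Rejected, Rejected, Rejected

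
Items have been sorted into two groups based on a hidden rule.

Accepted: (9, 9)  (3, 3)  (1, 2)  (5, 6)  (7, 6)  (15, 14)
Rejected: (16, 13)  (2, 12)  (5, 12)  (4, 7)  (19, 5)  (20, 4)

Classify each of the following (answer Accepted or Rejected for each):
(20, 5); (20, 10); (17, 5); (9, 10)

Rejected, Rejected, Rejected, Accepted

The rule appears to be: |first − second| ≤ 1.
(20, 5) → |20−5| = 15 → Rejected.
(20, 10) → |20−10| = 10 → Rejected.
(17, 5) → |17−5| = 12 → Rejected.
(9, 10) → |9−10| = 1 → Accepted.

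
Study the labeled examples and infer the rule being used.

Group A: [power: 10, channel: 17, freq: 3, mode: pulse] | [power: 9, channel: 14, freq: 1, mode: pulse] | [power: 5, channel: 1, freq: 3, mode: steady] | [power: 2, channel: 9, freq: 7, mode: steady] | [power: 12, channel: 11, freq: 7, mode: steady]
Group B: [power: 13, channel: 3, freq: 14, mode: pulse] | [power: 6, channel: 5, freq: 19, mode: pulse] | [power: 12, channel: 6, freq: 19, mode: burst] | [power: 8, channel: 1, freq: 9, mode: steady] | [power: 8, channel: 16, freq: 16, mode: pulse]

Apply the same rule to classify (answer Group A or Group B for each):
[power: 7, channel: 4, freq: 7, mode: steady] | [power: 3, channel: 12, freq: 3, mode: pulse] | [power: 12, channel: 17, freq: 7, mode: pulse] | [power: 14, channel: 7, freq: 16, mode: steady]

Group A, Group A, Group A, Group B

All 'Group A' examples share one property — freq ≤ 7 — and every 'Group B' example lacks it.
[power: 7, channel: 4, freq: 7, mode: steady]: freq = 7 — meets the rule, so Group A.
[power: 3, channel: 12, freq: 3, mode: pulse]: freq = 3 — meets the rule, so Group A.
[power: 12, channel: 17, freq: 7, mode: pulse]: freq = 7 — meets the rule, so Group A.
[power: 14, channel: 7, freq: 16, mode: steady]: freq = 16 — doesn't qualify, so Group B.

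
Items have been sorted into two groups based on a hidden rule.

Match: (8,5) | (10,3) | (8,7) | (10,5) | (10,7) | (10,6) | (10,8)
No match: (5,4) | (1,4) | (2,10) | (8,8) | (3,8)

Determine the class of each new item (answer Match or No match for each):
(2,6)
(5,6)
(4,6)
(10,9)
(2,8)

The common property of the 'Match' items is: first > second AND first is even. No 'No match' item has it.
No match: (2,6), since 2 < 6, first 2.
No match: (5,6), since 5 < 6, first 5.
No match: (4,6), since 4 < 6, first 4.
Match: (10,9), since 10 > 9, first 10.
No match: (2,8), since 2 < 8, first 2.

No match, No match, No match, Match, No match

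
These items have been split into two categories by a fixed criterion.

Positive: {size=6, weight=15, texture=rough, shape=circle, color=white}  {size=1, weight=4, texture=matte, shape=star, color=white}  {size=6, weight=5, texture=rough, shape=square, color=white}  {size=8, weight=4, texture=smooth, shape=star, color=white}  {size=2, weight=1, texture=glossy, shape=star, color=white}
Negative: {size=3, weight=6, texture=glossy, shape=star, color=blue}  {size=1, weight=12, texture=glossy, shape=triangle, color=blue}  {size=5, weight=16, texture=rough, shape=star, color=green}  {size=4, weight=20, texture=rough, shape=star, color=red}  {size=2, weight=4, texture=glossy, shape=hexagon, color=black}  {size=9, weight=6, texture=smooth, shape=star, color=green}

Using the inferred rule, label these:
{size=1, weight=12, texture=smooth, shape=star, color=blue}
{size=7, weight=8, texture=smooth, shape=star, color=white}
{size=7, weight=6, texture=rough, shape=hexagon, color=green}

The simplest hypothesis consistent with all the labels is: color is white.

Negative, Positive, Negative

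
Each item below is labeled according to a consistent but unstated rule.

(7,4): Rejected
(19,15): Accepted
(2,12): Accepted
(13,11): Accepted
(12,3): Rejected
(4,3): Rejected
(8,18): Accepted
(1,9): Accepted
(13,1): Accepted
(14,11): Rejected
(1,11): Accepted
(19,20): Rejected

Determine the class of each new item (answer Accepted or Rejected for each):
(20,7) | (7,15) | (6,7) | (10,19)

Rejected, Accepted, Rejected, Rejected

The simplest hypothesis consistent with all the labels is: sum is even.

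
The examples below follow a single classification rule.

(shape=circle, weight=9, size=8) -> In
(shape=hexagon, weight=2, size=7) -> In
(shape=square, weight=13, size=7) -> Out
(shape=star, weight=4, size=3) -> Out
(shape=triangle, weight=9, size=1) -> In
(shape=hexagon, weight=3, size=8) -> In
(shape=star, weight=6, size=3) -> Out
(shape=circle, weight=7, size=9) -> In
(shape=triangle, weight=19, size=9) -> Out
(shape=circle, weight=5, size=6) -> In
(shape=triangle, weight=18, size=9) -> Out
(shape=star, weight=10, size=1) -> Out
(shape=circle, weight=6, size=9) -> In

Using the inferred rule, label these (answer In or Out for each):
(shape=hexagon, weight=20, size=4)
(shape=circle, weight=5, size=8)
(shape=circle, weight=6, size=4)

Rule: weight ≤ 9 AND size ≠ 3. This holds for each 'In' example and fails for each 'Out' one.
(shape=hexagon, weight=20, size=4): weight = 20, size = 4, does not fit → Out.
(shape=circle, weight=5, size=8): weight = 5, size = 8, satisfies this → In.
(shape=circle, weight=6, size=4): weight = 6, size = 4, satisfies this → In.

Out, In, In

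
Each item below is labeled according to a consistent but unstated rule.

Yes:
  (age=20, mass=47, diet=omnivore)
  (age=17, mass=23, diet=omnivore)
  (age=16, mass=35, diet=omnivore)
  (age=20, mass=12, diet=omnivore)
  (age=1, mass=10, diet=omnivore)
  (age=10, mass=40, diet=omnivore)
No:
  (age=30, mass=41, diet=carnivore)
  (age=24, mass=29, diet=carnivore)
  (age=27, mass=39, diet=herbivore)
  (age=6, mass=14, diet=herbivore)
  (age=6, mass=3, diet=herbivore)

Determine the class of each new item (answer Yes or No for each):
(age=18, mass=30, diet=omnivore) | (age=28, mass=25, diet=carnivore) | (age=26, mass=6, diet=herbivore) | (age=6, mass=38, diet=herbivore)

One predicate separates the groups cleanly: diet is omnivore.
(age=18, mass=30, diet=omnivore) — diet is omnivore, hence Yes. (age=28, mass=25, diet=carnivore) — diet is carnivore, hence No. (age=26, mass=6, diet=herbivore) — diet is herbivore, hence No. (age=6, mass=38, diet=herbivore) — diet is herbivore, hence No.

Yes, No, No, No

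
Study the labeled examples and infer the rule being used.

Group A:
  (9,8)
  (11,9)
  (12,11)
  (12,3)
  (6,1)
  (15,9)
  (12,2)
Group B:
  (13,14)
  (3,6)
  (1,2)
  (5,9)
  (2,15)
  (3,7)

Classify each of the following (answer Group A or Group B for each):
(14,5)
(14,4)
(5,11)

Group A, Group A, Group B

'Group A' ⟺ first > second.
Group A: (14,5), since 14 > 5.
Group A: (14,4), since 14 > 4.
Group B: (5,11), since 5 < 11.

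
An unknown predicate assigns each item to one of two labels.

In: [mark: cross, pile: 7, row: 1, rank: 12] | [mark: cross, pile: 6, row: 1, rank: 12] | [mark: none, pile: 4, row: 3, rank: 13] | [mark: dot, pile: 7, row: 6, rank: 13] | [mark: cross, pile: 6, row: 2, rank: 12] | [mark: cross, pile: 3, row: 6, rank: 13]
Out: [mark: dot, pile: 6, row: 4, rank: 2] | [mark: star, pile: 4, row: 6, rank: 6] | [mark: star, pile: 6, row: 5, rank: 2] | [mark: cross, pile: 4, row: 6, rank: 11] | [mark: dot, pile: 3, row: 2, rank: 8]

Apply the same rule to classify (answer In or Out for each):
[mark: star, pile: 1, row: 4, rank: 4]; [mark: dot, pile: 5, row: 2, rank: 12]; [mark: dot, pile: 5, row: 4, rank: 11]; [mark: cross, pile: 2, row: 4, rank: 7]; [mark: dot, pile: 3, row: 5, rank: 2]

A rule that fits every label: rank ≥ 12 — true of each 'In' example, false of each 'Out' one.
[mark: star, pile: 1, row: 4, rank: 4]: rank = 4, does not fit → Out.
[mark: dot, pile: 5, row: 2, rank: 12]: rank = 12, meets the rule → In.
[mark: dot, pile: 5, row: 4, rank: 11]: rank = 11, does not fit → Out.
[mark: cross, pile: 2, row: 4, rank: 7]: rank = 7, does not fit → Out.
[mark: dot, pile: 3, row: 5, rank: 2]: rank = 2, does not fit → Out.

Out, In, Out, Out, Out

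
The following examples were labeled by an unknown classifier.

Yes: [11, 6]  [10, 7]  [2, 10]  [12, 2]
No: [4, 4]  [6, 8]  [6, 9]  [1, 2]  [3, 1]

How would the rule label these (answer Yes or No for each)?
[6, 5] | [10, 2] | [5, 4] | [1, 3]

No, Yes, No, No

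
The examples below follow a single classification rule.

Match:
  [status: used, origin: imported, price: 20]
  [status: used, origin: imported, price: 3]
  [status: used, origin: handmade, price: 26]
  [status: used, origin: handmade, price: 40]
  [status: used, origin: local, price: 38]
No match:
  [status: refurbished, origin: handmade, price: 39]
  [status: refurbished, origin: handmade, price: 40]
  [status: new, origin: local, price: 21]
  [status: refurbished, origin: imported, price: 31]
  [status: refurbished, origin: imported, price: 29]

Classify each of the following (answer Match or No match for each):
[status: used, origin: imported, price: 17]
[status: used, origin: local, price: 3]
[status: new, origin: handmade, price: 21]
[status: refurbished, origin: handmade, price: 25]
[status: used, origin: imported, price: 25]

Match, Match, No match, No match, Match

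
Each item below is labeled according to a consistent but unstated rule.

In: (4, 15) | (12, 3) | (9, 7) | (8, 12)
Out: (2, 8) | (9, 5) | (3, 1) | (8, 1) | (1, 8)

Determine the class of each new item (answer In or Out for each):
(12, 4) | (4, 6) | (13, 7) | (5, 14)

In, Out, In, In

Rule: sum ≥ 15. This holds for each 'In' example and fails for each 'Out' one.
In: (12, 4), since 12+4 = 16.
Out: (4, 6), since 4+6 = 10.
In: (13, 7), since 13+7 = 20.
In: (5, 14), since 5+14 = 19.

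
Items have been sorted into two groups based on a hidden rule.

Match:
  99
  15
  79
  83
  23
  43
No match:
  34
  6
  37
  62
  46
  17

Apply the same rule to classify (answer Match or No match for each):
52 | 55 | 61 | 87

A rule that fits every label: ≡ 3 (mod 4) — true of each 'Match' example, false of each 'No match' one.
52: 52 mod 4 = 0, does not pass → No match. 55: 55 mod 4 = 3, qualifies → Match. 61: 61 mod 4 = 1, does not pass → No match. 87: 87 mod 4 = 3, qualifies → Match.

No match, Match, No match, Match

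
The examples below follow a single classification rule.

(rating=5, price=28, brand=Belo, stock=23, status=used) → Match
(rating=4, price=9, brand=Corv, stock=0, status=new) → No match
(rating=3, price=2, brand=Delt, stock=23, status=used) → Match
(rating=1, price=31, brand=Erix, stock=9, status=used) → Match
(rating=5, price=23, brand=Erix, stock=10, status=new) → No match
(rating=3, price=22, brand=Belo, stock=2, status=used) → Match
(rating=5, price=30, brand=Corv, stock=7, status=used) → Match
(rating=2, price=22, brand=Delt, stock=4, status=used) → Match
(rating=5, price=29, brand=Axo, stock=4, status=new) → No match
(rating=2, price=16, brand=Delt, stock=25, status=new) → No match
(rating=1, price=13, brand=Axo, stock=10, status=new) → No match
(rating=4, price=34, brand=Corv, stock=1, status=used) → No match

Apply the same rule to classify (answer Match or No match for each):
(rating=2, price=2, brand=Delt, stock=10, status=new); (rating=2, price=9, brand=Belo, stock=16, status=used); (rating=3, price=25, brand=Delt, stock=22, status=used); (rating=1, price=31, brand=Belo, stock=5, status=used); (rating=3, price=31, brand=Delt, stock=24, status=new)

The common property of the 'Match' items is: status is used AND stock ≥ 2. No 'No match' item has it.
(rating=2, price=2, brand=Delt, stock=10, status=new): status is new, stock = 10, does not satisfy this → No match.
(rating=2, price=9, brand=Belo, stock=16, status=used): status is used, stock = 16, satisfies this → Match.
(rating=3, price=25, brand=Delt, stock=22, status=used): status is used, stock = 22, satisfies this → Match.
(rating=1, price=31, brand=Belo, stock=5, status=used): status is used, stock = 5, satisfies this → Match.
(rating=3, price=31, brand=Delt, stock=24, status=new): status is new, stock = 24, does not satisfy this → No match.

No match, Match, Match, Match, No match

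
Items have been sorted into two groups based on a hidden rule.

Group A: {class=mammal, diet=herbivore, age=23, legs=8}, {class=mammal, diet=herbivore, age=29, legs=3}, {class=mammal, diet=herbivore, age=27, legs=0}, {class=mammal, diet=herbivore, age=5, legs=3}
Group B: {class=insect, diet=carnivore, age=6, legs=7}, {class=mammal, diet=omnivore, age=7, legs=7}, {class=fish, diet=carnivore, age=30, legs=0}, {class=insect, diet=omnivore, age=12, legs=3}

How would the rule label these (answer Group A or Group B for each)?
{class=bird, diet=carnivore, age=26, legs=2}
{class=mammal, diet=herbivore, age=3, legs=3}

Group B, Group A

The rule appears to be: diet is herbivore.
{class=bird, diet=carnivore, age=26, legs=2}: diet is carnivore — fails the rule, so Group B. {class=mammal, diet=herbivore, age=3, legs=3}: diet is herbivore — meets the rule, so Group A.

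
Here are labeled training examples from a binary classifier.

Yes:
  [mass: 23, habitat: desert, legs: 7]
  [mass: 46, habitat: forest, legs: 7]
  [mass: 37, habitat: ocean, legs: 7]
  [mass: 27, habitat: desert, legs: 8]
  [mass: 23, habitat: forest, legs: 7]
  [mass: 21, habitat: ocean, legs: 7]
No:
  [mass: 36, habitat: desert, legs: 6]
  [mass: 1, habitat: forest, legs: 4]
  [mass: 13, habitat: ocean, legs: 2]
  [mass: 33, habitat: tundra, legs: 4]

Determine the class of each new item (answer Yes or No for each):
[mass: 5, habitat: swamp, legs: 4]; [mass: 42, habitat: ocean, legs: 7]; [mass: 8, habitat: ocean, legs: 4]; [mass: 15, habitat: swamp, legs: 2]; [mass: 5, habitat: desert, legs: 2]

No, Yes, No, No, No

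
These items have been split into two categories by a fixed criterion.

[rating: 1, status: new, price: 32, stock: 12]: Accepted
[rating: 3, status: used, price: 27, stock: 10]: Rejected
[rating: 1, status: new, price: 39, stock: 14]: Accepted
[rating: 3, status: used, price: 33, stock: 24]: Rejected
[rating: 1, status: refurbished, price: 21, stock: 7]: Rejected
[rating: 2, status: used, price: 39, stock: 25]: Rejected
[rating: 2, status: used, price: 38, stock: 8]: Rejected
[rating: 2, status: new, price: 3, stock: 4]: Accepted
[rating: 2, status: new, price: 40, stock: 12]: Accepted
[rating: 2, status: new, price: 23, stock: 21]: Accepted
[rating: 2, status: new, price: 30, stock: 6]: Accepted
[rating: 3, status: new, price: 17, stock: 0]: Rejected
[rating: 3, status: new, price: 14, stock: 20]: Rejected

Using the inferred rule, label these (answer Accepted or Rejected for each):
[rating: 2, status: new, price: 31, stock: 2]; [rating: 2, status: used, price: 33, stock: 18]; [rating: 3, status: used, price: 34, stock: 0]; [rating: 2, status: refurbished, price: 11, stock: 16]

Accepted, Rejected, Rejected, Rejected

Rule: status is new AND rating ≤ 2. This holds for each 'Accepted' example and fails for each 'Rejected' one.
[rating: 2, status: new, price: 31, stock: 2] → status is new, rating = 2 → Accepted.
[rating: 2, status: used, price: 33, stock: 18] → status is used, rating = 2 → Rejected.
[rating: 3, status: used, price: 34, stock: 0] → status is used, rating = 3 → Rejected.
[rating: 2, status: refurbished, price: 11, stock: 16] → status is refurbished, rating = 2 → Rejected.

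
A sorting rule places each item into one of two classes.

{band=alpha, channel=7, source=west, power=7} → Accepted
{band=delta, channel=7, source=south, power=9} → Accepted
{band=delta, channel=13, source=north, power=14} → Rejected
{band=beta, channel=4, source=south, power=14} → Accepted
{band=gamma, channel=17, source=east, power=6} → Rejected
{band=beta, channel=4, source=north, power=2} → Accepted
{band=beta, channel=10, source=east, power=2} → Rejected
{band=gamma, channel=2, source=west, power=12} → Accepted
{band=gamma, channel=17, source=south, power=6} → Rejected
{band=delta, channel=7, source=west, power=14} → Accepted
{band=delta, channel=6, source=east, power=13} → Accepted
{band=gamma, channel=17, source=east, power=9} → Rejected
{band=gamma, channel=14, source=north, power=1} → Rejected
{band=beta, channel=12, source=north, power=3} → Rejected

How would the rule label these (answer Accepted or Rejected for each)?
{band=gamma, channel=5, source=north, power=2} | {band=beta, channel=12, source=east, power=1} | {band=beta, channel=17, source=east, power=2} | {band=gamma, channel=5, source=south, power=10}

Accepted, Rejected, Rejected, Accepted

One predicate separates the groups cleanly: channel ≤ 7.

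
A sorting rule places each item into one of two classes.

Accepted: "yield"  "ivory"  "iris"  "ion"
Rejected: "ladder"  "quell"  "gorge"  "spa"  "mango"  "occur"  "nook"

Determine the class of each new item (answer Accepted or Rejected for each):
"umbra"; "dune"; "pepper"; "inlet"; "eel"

All 'Accepted' examples share one property — contains 'i' — and every 'Rejected' example lacks it.
"umbra" → no 'i' → Rejected. "dune" → no 'i' → Rejected. "pepper" → no 'i' → Rejected. "inlet" → has 'i' → Accepted. "eel" → no 'i' → Rejected.

Rejected, Rejected, Rejected, Accepted, Rejected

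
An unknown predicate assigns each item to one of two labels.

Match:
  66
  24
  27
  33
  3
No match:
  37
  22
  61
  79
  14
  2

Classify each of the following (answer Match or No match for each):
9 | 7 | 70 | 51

The distinguishing property — multiple of 3 — holds for all the 'Match' cases and none of the 'No match' cases.
9: 9 = 3·3 — matches, so Match.
7: 7 = 3·2 + 1 — doesn't qualify, so No match.
70: 70 = 3·23 + 1 — doesn't qualify, so No match.
51: 51 = 3·17 — matches, so Match.

Match, No match, No match, Match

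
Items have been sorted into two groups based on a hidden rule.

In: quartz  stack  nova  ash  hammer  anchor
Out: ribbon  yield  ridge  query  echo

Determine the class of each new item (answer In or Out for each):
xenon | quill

Out, Out

Rule: contains 'a'. This holds for each 'In' example and fails for each 'Out' one.
xenon: no 'a', doesn't qualify → Out.
quill: no 'a', doesn't qualify → Out.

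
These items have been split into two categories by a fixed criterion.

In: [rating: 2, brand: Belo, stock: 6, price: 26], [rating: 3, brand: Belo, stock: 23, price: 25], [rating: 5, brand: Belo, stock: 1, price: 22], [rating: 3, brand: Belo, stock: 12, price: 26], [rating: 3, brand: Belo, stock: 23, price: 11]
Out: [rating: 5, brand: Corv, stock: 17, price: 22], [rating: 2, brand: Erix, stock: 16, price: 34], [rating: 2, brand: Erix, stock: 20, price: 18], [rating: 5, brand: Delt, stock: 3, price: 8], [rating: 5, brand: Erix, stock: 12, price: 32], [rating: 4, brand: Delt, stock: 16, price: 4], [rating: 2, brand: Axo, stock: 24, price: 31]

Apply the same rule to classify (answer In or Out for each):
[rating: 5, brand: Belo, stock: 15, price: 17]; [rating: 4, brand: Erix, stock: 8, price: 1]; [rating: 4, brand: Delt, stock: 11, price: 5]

In, Out, Out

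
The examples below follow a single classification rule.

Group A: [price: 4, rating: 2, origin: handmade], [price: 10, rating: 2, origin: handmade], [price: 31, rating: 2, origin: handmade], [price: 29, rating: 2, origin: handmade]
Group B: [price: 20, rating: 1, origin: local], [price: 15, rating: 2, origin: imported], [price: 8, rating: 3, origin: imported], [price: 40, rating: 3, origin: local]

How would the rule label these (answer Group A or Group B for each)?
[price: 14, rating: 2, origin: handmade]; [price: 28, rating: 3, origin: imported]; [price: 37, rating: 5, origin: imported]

The distinguishing property — origin is handmade — holds for all the 'Group A' cases and none of the 'Group B' cases.
[price: 14, rating: 2, origin: handmade]: origin is handmade — matches, so Group A. [price: 28, rating: 3, origin: imported]: origin is imported — doesn't qualify, so Group B. [price: 37, rating: 5, origin: imported]: origin is imported — doesn't qualify, so Group B.

Group A, Group B, Group B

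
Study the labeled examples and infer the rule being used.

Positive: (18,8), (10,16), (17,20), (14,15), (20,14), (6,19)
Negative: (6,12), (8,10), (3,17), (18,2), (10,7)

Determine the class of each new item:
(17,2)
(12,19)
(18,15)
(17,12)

Negative, Positive, Positive, Positive

'Positive' ⟺ sum ≥ 25.
Negative: (17,2), since 17+2 = 19.
Positive: (12,19), since 12+19 = 31.
Positive: (18,15), since 18+15 = 33.
Positive: (17,12), since 17+12 = 29.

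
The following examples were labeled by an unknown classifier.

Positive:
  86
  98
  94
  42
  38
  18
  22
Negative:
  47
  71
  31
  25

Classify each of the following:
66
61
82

The simplest hypothesis consistent with all the labels is: even.
66: Positive (66 is even). 61: Negative (61 is odd). 82: Positive (82 is even).

Positive, Negative, Positive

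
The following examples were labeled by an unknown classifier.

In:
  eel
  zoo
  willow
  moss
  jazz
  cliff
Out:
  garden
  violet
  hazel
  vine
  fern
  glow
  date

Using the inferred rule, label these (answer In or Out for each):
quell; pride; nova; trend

The classifier is using: has a double letter.
quell: 'll' doubled, satisfies this → In. pride: no doubled letter, doesn't match → Out. nova: no doubled letter, doesn't match → Out. trend: no doubled letter, doesn't match → Out.

In, Out, Out, Out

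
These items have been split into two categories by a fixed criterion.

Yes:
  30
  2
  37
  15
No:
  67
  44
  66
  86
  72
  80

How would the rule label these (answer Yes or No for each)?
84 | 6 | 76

No, Yes, No

One predicate separates the groups cleanly: at most 37.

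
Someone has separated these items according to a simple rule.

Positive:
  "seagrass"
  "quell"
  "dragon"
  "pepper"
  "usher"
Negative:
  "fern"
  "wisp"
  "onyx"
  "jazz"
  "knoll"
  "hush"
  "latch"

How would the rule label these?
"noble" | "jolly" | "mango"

All 'Positive' examples share one property — has ≥ 2 vowels — and every 'Negative' example lacks it.

Positive, Negative, Positive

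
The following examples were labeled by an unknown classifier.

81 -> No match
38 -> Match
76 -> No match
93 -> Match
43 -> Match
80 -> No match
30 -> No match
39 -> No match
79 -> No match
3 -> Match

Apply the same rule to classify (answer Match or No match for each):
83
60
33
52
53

The simplest hypothesis consistent with all the labels is: ≡ 3 (mod 5).
83 → 83 mod 5 = 3 → Match. 60 → 60 mod 5 = 0 → No match. 33 → 33 mod 5 = 3 → Match. 52 → 52 mod 5 = 2 → No match. 53 → 53 mod 5 = 3 → Match.

Match, No match, Match, No match, Match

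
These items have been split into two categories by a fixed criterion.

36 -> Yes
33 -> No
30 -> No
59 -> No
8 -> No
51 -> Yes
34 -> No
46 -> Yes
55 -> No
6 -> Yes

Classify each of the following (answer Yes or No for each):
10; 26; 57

One predicate separates the groups cleanly: ≡ 1 (mod 5).
10 — 10 mod 5 = 0, hence No. 26 — 26 mod 5 = 1, hence Yes. 57 — 57 mod 5 = 2, hence No.

No, Yes, No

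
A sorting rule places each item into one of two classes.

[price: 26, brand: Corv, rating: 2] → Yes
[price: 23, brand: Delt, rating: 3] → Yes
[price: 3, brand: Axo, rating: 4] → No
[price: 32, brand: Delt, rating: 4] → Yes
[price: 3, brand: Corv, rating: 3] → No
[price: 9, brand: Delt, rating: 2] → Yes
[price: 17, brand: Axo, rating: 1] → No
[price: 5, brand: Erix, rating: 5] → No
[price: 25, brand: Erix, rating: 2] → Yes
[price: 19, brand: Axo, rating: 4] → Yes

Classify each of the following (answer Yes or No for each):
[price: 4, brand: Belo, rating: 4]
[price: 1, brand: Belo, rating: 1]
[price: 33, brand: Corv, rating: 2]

The distinguishing property — price ≥ 9 AND rating ≥ 2 — holds for all the 'Yes' cases and none of the 'No' cases.
[price: 4, brand: Belo, rating: 4]: price = 4, rating = 4, doesn't qualify → No.
[price: 1, brand: Belo, rating: 1]: price = 1, rating = 1, doesn't qualify → No.
[price: 33, brand: Corv, rating: 2]: price = 33, rating = 2, meets the rule → Yes.

No, No, Yes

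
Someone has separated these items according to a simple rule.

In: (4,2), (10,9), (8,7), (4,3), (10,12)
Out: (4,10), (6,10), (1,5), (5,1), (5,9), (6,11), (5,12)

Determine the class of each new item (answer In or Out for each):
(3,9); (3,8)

Out, Out

The rule appears to be: |first − second| ≤ 2.
(3,9) → |3−9| = 6 → Out.
(3,8) → |3−8| = 5 → Out.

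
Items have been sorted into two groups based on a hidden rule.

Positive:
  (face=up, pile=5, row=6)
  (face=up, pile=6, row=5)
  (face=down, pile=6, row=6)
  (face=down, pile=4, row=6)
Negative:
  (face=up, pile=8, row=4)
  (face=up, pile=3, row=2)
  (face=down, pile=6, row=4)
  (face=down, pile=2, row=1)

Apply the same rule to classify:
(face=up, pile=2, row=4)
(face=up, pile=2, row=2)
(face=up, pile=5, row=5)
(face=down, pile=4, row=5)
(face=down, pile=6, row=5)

The simplest hypothesis consistent with all the labels is: row ≥ 5.
(face=up, pile=2, row=4) — row = 4, hence Negative. (face=up, pile=2, row=2) — row = 2, hence Negative. (face=up, pile=5, row=5) — row = 5, hence Positive. (face=down, pile=4, row=5) — row = 5, hence Positive. (face=down, pile=6, row=5) — row = 5, hence Positive.

Negative, Negative, Positive, Positive, Positive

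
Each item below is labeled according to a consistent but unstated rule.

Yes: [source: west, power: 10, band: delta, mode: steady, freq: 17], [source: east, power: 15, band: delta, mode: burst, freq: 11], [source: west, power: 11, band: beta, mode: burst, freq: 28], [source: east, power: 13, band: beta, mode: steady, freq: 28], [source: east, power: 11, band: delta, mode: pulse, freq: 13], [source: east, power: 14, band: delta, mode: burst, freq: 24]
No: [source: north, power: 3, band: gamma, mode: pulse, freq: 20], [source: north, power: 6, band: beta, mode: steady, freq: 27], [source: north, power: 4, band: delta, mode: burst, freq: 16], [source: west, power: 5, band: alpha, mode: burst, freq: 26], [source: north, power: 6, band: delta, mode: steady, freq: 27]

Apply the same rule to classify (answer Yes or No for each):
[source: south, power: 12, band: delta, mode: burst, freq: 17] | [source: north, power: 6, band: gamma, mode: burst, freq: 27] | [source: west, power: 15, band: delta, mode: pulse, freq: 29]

Yes, No, Yes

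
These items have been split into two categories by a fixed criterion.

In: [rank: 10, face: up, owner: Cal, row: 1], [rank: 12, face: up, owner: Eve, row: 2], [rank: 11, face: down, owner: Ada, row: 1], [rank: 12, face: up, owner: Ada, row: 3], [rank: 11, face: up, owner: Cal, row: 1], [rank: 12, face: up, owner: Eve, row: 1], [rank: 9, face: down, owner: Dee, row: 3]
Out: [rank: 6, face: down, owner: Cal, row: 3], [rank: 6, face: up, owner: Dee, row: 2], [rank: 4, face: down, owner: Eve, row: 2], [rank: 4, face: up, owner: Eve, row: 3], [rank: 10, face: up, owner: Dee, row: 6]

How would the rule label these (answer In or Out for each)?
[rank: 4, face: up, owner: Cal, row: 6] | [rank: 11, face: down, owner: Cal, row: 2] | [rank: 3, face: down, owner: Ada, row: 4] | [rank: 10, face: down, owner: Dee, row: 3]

One predicate separates the groups cleanly: rank ≥ 9 AND row ≤ 3.
Out: [rank: 4, face: up, owner: Cal, row: 6], since rank = 4, row = 6. In: [rank: 11, face: down, owner: Cal, row: 2], since rank = 11, row = 2. Out: [rank: 3, face: down, owner: Ada, row: 4], since rank = 3, row = 4. In: [rank: 10, face: down, owner: Dee, row: 3], since rank = 10, row = 3.

Out, In, Out, In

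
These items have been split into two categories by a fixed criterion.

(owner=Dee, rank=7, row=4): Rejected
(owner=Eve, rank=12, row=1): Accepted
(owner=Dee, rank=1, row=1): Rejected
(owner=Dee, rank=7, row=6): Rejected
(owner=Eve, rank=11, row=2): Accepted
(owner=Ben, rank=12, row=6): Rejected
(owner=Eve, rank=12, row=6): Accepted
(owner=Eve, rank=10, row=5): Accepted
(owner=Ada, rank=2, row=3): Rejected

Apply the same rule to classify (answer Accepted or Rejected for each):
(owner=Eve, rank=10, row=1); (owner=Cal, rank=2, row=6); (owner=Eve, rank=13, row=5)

Accepted, Rejected, Accepted

One predicate separates the groups cleanly: owner is Eve.
(owner=Eve, rank=10, row=1): Accepted (owner is Eve). (owner=Cal, rank=2, row=6): Rejected (owner is Cal). (owner=Eve, rank=13, row=5): Accepted (owner is Eve).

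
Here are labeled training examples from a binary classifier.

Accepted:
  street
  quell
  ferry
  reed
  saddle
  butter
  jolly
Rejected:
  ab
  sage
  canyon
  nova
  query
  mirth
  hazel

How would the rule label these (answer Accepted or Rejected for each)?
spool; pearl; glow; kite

Accepted, Rejected, Rejected, Rejected

The rule appears to be: has a double letter.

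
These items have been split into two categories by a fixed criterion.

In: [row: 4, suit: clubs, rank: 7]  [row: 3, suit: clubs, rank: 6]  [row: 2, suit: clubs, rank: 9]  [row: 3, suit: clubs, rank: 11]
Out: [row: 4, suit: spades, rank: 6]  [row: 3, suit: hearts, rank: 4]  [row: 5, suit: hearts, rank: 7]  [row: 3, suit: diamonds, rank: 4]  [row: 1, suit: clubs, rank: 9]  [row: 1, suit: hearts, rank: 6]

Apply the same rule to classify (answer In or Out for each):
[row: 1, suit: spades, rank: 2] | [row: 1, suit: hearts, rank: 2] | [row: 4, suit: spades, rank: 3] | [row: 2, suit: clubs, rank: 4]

The common property of the 'In' items is: suit is clubs AND row ≥ 2. No 'Out' item has it.
[row: 1, suit: spades, rank: 2] — suit is spades, row = 1, hence Out.
[row: 1, suit: hearts, rank: 2] — suit is hearts, row = 1, hence Out.
[row: 4, suit: spades, rank: 3] — suit is spades, row = 4, hence Out.
[row: 2, suit: clubs, rank: 4] — suit is clubs, row = 2, hence In.

Out, Out, Out, In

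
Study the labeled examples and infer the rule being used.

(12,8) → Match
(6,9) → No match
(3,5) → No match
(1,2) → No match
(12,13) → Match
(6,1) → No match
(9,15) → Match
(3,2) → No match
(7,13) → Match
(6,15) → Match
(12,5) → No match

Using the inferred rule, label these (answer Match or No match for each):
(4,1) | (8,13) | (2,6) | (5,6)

Rule: sum ≥ 20. This holds for each 'Match' example and fails for each 'No match' one.

No match, Match, No match, No match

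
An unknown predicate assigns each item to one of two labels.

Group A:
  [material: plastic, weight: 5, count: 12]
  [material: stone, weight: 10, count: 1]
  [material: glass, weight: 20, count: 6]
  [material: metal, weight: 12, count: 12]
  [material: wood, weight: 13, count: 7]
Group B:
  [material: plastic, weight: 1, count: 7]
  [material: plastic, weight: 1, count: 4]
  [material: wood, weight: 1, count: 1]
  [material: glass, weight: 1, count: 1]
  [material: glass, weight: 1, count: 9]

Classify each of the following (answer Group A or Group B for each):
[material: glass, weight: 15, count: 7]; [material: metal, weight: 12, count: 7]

'Group A' ⟺ weight ≥ 5.

Group A, Group A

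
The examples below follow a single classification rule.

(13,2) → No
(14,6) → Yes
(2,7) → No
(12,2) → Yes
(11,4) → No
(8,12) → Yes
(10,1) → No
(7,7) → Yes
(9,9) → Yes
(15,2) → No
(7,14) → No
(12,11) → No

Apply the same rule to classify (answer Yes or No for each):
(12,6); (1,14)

Yes, No

Rule: sum is even. This holds for each 'Yes' example and fails for each 'No' one.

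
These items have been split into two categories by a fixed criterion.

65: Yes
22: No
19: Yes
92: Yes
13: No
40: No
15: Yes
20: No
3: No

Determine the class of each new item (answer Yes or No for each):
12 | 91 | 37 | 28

No, Yes, Yes, Yes

A rule that fits every label: digit sum ≥ 5 — true of each 'Yes' example, false of each 'No' one.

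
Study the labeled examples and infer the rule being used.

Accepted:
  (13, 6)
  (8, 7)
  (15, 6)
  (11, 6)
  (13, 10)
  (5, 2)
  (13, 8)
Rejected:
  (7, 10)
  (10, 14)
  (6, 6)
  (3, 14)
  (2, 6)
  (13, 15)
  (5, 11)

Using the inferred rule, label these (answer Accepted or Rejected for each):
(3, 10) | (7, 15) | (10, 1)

Rejected, Rejected, Accepted

The pattern is that an item is 'Accepted' exactly when: first > second.
(3, 10) → 3 < 10 → Rejected.
(7, 15) → 7 < 15 → Rejected.
(10, 1) → 10 > 1 → Accepted.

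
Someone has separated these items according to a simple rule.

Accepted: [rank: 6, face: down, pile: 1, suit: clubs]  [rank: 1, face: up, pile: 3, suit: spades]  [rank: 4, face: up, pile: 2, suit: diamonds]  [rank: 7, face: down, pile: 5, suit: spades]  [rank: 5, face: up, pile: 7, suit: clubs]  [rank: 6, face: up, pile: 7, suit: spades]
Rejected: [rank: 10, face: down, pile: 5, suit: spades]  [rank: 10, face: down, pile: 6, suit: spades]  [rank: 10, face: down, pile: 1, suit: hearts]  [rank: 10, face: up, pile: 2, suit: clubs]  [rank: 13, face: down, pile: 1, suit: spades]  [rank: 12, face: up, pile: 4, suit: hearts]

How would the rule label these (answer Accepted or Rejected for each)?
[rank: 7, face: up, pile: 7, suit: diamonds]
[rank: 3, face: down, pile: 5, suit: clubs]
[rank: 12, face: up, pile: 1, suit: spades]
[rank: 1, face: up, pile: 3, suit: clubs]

Accepted, Accepted, Rejected, Accepted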